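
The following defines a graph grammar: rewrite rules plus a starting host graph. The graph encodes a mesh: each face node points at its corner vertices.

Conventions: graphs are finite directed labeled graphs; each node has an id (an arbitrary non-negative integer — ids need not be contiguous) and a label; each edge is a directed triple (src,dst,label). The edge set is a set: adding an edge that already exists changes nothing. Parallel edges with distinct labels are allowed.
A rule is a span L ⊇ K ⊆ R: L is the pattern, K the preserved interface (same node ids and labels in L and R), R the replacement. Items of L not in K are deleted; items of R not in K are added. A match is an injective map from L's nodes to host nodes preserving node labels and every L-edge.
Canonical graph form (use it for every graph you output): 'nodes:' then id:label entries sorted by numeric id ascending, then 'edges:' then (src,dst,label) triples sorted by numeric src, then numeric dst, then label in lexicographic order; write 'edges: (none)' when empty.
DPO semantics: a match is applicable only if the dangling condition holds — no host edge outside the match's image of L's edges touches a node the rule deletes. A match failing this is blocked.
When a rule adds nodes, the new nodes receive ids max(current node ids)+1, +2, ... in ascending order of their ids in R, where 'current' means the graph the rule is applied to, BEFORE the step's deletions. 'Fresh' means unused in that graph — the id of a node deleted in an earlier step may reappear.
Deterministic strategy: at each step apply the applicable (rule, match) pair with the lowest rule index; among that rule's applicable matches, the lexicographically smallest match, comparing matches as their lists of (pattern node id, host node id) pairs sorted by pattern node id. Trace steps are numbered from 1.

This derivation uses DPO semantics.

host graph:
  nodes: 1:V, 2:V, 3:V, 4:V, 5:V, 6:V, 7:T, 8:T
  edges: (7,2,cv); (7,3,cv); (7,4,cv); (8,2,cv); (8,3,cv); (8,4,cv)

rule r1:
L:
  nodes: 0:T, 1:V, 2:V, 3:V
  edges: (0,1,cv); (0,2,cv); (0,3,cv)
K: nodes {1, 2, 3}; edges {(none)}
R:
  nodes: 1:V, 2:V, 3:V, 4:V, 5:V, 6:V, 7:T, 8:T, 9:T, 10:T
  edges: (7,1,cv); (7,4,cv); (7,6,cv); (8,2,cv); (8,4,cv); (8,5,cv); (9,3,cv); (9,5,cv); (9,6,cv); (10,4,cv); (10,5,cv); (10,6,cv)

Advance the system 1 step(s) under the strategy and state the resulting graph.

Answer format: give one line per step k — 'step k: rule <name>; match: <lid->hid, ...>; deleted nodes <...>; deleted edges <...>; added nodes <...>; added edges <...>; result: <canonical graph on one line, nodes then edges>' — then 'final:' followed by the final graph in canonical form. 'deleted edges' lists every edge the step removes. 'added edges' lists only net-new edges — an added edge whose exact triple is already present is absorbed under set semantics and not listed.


step 1: rule r1; match: 0->7, 1->2, 2->3, 3->4; deleted nodes 7; deleted edges (7,2,cv); (7,3,cv); (7,4,cv); added nodes 9, 10, 11, 12, 13, 14, 15; added edges (12,2,cv); (12,9,cv); (12,11,cv); (13,3,cv); (13,9,cv); (13,10,cv); (14,4,cv); (14,10,cv); (14,11,cv); (15,9,cv); (15,10,cv); (15,11,cv); result: nodes: 1:V, 2:V, 3:V, 4:V, 5:V, 6:V, 8:T, 9:V, 10:V, 11:V, 12:T, 13:T, 14:T, 15:T edges: (8,2,cv); (8,3,cv); (8,4,cv); (12,2,cv); (12,9,cv); (12,11,cv); (13,3,cv); (13,9,cv); (13,10,cv); (14,4,cv); (14,10,cv); (14,11,cv); (15,9,cv); (15,10,cv); (15,11,cv)
final:
nodes: 1:V, 2:V, 3:V, 4:V, 5:V, 6:V, 8:T, 9:V, 10:V, 11:V, 12:T, 13:T, 14:T, 15:T
edges: (8,2,cv); (8,3,cv); (8,4,cv); (12,2,cv); (12,9,cv); (12,11,cv); (13,3,cv); (13,9,cv); (13,10,cv); (14,4,cv); (14,10,cv); (14,11,cv); (15,9,cv); (15,10,cv); (15,11,cv)


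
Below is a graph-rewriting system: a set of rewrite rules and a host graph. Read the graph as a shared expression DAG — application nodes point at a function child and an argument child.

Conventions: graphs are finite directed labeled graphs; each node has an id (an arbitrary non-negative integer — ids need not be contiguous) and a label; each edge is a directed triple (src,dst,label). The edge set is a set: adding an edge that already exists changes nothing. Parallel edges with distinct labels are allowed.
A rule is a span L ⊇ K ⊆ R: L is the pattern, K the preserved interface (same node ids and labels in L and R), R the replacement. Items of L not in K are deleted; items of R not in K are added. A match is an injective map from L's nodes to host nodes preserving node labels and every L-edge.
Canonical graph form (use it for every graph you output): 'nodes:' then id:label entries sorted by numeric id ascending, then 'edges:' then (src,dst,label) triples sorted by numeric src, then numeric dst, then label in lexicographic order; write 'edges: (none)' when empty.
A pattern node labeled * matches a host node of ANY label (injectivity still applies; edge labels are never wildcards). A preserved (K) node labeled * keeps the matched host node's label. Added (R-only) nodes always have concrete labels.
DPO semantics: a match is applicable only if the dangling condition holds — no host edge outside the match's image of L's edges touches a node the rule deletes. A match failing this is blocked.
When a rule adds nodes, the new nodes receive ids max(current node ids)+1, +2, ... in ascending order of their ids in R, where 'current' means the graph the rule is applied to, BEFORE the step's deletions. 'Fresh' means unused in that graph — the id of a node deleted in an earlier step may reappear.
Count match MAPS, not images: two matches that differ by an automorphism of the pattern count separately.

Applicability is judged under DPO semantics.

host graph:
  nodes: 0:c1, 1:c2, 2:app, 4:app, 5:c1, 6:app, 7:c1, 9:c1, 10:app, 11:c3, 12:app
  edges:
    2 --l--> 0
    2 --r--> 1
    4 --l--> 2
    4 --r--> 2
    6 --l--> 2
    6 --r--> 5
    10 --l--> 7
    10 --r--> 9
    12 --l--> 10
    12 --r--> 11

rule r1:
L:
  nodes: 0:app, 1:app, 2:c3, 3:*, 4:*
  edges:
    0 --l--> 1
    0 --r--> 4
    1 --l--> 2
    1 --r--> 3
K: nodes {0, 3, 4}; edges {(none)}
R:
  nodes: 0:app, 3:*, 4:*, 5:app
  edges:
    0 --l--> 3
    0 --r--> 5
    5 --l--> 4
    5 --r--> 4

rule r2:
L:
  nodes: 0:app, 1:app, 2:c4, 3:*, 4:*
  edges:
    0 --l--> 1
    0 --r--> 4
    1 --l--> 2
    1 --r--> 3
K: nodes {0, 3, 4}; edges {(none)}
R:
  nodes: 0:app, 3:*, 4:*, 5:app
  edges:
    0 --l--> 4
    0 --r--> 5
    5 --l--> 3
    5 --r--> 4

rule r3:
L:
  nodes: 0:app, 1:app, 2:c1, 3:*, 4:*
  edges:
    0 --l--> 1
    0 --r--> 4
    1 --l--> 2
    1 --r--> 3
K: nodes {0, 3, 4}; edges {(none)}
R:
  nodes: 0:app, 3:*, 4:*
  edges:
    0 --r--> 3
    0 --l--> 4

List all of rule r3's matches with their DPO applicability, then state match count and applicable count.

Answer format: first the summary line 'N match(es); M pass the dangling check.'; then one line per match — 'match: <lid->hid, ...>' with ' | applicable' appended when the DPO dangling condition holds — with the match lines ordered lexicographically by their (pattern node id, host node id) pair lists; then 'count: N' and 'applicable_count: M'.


2 match(es); 1 pass the dangling check.
match: 0->6, 1->2, 2->0, 3->1, 4->5
match: 0->12, 1->10, 2->7, 3->9, 4->11 | applicable
count: 2
applicable_count: 1


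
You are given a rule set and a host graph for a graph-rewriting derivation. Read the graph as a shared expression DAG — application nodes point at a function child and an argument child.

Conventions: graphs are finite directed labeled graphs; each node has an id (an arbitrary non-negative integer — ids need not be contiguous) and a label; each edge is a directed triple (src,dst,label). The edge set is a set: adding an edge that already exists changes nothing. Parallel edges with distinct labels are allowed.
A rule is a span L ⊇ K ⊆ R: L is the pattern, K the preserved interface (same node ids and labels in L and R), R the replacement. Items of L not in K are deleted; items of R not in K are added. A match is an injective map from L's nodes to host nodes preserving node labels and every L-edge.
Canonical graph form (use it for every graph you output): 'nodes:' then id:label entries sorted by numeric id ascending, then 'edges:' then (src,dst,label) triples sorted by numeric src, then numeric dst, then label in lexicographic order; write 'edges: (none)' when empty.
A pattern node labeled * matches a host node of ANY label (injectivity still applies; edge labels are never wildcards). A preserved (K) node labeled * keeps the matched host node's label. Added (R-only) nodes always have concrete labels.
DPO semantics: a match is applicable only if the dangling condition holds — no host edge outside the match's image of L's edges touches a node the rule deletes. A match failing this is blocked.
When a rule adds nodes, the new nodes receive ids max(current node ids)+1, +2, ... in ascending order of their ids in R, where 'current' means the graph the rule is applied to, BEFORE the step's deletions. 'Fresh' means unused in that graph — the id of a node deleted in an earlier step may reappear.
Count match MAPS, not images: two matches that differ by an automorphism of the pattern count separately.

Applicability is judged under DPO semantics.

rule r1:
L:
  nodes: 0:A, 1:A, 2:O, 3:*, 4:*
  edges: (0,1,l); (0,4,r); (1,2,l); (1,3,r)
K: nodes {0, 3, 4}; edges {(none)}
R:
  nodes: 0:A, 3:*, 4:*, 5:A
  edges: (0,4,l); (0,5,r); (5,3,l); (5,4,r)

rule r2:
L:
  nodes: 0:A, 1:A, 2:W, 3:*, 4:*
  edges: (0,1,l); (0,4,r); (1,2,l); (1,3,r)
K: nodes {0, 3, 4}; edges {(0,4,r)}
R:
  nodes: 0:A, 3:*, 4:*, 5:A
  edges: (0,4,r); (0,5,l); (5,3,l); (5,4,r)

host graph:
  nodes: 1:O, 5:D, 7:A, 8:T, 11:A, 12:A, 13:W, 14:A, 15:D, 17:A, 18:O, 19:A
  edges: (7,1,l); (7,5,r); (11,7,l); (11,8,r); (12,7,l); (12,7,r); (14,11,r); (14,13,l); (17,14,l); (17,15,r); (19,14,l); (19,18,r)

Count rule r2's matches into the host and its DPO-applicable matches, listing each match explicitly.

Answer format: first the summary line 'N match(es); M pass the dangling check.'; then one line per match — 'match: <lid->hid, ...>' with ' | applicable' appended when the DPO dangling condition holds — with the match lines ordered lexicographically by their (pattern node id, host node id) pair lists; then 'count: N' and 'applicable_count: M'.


2 match(es); 0 pass the dangling check.
match: 0->17, 1->14, 2->13, 3->11, 4->15
match: 0->19, 1->14, 2->13, 3->11, 4->18
count: 2
applicable_count: 0


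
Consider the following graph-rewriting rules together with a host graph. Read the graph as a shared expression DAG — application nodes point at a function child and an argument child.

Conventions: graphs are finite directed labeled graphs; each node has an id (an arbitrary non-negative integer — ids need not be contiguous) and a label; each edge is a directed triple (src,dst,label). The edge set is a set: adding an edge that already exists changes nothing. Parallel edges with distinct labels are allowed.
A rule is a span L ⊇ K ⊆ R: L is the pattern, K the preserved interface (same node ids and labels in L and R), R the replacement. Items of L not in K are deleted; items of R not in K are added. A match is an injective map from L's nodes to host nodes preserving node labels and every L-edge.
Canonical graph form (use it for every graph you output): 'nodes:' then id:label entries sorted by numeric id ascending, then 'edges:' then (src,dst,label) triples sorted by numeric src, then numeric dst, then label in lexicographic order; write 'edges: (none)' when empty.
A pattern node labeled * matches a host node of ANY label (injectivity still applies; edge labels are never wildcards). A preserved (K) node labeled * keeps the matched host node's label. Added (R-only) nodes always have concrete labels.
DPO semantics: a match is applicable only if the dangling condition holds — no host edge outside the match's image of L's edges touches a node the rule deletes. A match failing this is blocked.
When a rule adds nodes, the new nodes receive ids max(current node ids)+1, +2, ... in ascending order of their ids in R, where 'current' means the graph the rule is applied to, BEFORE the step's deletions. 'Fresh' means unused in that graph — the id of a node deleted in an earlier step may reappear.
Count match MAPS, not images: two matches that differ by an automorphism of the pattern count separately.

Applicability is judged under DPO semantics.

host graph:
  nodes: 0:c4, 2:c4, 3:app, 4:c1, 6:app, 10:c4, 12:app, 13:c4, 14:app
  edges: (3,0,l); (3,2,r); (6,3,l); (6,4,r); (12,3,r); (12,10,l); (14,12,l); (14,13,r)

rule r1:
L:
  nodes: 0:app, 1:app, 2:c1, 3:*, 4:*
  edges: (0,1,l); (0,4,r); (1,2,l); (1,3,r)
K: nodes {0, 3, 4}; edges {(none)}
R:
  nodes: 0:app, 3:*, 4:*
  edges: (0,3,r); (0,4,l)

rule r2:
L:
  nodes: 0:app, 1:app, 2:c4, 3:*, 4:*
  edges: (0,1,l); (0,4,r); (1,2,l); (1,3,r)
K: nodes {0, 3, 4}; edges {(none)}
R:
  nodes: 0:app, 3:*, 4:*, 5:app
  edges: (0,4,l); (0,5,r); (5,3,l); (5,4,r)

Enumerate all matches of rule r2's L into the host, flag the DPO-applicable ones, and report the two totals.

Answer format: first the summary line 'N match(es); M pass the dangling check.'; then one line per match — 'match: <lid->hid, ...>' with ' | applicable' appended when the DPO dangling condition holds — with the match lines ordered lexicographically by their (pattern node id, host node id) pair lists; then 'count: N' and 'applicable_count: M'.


2 match(es); 1 pass the dangling check.
match: 0->6, 1->3, 2->0, 3->2, 4->4
match: 0->14, 1->12, 2->10, 3->3, 4->13 | applicable
count: 2
applicable_count: 1


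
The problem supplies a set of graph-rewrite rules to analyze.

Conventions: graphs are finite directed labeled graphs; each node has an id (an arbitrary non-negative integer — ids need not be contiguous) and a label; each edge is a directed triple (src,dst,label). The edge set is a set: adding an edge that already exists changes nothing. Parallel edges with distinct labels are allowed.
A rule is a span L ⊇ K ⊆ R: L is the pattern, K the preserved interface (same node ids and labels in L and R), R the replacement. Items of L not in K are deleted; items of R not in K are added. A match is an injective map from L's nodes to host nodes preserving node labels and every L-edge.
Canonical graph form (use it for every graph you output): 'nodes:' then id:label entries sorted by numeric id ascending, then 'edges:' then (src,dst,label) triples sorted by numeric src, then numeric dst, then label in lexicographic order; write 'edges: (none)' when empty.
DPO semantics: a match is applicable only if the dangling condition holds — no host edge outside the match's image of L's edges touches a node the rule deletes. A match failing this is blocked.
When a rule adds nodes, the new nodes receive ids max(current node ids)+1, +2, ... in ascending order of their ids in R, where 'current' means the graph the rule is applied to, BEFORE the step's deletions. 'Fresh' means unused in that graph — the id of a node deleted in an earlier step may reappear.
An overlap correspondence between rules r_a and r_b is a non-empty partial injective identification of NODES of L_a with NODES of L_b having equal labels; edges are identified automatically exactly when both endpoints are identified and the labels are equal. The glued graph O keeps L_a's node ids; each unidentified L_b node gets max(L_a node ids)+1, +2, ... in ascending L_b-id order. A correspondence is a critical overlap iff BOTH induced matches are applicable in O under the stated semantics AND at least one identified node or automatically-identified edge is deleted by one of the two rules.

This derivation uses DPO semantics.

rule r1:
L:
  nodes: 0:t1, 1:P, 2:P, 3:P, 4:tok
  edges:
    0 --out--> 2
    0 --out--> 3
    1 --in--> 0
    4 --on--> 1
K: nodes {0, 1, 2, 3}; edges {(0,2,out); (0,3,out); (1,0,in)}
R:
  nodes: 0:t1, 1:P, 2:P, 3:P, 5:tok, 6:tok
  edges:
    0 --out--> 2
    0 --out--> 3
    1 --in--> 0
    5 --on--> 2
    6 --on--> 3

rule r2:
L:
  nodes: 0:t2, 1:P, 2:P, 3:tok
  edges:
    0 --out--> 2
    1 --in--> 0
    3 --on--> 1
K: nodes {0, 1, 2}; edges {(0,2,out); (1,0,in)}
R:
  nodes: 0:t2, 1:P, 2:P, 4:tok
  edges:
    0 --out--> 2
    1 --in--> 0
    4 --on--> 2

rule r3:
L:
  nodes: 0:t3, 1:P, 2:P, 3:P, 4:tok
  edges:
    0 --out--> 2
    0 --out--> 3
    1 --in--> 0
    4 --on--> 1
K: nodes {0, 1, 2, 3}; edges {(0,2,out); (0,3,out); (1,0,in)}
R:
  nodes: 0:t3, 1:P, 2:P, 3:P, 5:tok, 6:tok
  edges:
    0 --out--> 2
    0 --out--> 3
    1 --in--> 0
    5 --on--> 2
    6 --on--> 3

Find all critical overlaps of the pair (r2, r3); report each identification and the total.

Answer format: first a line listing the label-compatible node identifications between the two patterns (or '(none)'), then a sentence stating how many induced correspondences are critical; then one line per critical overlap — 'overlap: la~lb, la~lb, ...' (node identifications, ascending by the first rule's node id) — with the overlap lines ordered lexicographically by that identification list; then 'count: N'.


label-compatible node identifications between L(r2) and L(r3): 1~1, 1~2, 1~3, 2~1, 2~2, 2~3, 3~4
3 of the induced correspondences are critical overlaps of r2 and r3.
overlap: 1~1, 2~2, 3~4
overlap: 1~1, 2~3, 3~4
overlap: 1~1, 3~4
count: 3


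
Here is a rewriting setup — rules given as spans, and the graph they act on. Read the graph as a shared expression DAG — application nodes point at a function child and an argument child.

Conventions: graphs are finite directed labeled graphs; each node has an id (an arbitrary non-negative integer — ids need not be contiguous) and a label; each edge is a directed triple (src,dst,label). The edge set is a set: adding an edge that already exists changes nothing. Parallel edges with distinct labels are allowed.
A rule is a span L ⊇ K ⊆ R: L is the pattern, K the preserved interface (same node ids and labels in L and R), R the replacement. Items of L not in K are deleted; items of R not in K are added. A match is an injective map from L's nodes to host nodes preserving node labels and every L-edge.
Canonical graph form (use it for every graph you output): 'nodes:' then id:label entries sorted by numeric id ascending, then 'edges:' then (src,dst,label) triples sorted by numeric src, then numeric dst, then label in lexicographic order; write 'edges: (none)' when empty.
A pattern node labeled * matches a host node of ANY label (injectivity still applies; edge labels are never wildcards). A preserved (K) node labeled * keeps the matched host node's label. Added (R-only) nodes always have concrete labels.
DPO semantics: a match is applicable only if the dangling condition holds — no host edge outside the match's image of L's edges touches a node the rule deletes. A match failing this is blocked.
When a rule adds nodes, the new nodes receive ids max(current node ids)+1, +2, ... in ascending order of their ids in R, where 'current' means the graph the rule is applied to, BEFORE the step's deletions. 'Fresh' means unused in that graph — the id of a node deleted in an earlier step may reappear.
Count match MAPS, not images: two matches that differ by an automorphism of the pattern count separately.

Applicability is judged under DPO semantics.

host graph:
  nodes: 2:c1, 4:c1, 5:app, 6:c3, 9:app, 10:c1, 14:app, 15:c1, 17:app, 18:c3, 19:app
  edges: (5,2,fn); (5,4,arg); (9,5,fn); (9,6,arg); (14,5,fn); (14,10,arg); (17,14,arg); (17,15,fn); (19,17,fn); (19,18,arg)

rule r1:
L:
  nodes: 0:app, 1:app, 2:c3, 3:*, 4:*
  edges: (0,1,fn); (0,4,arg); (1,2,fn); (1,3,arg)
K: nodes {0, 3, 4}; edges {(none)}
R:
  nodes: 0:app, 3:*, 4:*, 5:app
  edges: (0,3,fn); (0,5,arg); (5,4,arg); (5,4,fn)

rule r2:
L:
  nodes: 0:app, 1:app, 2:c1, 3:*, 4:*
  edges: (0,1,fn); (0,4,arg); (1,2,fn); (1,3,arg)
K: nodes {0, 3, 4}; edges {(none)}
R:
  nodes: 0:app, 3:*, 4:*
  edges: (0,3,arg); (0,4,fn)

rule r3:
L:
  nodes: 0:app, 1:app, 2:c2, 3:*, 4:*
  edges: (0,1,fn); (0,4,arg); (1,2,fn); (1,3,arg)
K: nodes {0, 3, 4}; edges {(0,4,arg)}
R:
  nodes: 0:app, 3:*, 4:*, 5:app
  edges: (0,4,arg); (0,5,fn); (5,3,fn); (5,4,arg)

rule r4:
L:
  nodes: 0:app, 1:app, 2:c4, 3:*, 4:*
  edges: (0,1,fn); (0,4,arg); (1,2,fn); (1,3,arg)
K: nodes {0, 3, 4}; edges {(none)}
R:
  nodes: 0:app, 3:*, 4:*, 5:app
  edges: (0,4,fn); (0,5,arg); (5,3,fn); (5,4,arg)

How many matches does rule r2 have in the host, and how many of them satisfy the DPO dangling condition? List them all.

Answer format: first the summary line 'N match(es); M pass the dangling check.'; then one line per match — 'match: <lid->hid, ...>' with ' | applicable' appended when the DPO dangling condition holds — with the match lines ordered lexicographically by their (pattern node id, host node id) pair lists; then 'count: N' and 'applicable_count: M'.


3 match(es); 1 pass the dangling check.
match: 0->9, 1->5, 2->2, 3->4, 4->6
match: 0->14, 1->5, 2->2, 3->4, 4->10
match: 0->19, 1->17, 2->15, 3->14, 4->18 | applicable
count: 3
applicable_count: 1


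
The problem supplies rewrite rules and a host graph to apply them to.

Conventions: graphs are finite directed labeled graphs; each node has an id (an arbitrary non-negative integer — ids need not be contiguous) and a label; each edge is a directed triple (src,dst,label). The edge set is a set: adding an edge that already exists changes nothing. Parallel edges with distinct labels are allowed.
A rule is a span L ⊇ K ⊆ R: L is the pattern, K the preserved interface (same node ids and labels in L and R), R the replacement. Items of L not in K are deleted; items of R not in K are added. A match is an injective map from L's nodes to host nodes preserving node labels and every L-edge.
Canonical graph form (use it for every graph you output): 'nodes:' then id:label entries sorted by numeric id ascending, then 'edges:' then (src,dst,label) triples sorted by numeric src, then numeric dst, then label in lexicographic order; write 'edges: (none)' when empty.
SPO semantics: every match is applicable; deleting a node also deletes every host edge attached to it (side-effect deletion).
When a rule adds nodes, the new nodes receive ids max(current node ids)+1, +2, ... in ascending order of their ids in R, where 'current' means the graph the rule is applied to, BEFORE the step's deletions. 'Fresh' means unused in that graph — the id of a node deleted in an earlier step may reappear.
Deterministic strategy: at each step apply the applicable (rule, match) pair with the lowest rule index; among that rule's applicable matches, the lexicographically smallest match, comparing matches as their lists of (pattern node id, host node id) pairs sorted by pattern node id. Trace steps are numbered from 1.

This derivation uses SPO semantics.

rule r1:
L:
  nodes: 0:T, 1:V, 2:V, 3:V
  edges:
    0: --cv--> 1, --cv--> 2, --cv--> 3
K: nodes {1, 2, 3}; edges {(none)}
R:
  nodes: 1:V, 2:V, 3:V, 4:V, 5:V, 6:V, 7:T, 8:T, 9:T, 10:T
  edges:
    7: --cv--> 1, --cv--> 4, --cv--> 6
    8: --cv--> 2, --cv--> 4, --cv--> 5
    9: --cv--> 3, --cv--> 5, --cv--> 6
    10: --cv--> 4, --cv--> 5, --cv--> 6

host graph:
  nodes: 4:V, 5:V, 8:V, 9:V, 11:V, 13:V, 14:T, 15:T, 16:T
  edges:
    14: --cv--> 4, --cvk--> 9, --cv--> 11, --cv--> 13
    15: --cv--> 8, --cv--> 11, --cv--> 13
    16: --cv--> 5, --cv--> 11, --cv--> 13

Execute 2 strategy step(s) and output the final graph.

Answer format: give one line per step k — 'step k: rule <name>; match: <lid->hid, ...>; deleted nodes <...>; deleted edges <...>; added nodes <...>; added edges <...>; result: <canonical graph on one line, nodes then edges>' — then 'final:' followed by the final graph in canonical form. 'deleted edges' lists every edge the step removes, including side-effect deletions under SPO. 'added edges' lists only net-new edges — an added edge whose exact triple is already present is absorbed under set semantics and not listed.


step 1: rule r1; match: 0->14, 1->4, 2->11, 3->13; deleted nodes 14; deleted edges (14,4,cv); (14,9,cvk); (14,11,cv); (14,13,cv); added nodes 17, 18, 19, 20, 21, 22, 23; added edges (20,4,cv); (20,17,cv); (20,19,cv); (21,11,cv); (21,17,cv); (21,18,cv); (22,13,cv); (22,18,cv); (22,19,cv); (23,17,cv); (23,18,cv); (23,19,cv); result: nodes: 4:V, 5:V, 8:V, 9:V, 11:V, 13:V, 15:T, 16:T, 17:V, 18:V, 19:V, 20:T, 21:T, 22:T, 23:T edges: (15,8,cv); (15,11,cv); (15,13,cv); (16,5,cv); (16,11,cv); (16,13,cv); (20,4,cv); (20,17,cv); (20,19,cv); (21,11,cv); (21,17,cv); (21,18,cv); (22,13,cv); (22,18,cv); (22,19,cv); (23,17,cv); (23,18,cv); (23,19,cv)
step 2: rule r1; match: 0->15, 1->8, 2->11, 3->13; deleted nodes 15; deleted edges (15,8,cv); (15,11,cv); (15,13,cv); added nodes 24, 25, 26, 27, 28, 29, 30; added edges (27,8,cv); (27,24,cv); (27,26,cv); (28,11,cv); (28,24,cv); (28,25,cv); (29,13,cv); (29,25,cv); (29,26,cv); (30,24,cv); (30,25,cv); (30,26,cv); result: nodes: 4:V, 5:V, 8:V, 9:V, 11:V, 13:V, 16:T, 17:V, 18:V, 19:V, 20:T, 21:T, 22:T, 23:T, 24:V, 25:V, 26:V, 27:T, 28:T, 29:T, 30:T edges: (16,5,cv); (16,11,cv); (16,13,cv); (20,4,cv); (20,17,cv); (20,19,cv); (21,11,cv); (21,17,cv); (21,18,cv); (22,13,cv); (22,18,cv); (22,19,cv); (23,17,cv); (23,18,cv); (23,19,cv); (27,8,cv); (27,24,cv); (27,26,cv); (28,11,cv); (28,24,cv); (28,25,cv); (29,13,cv); (29,25,cv); (29,26,cv); (30,24,cv); (30,25,cv); (30,26,cv)
final:
nodes: 4:V, 5:V, 8:V, 9:V, 11:V, 13:V, 16:T, 17:V, 18:V, 19:V, 20:T, 21:T, 22:T, 23:T, 24:V, 25:V, 26:V, 27:T, 28:T, 29:T, 30:T
edges: (16,5,cv); (16,11,cv); (16,13,cv); (20,4,cv); (20,17,cv); (20,19,cv); (21,11,cv); (21,17,cv); (21,18,cv); (22,13,cv); (22,18,cv); (22,19,cv); (23,17,cv); (23,18,cv); (23,19,cv); (27,8,cv); (27,24,cv); (27,26,cv); (28,11,cv); (28,24,cv); (28,25,cv); (29,13,cv); (29,25,cv); (29,26,cv); (30,24,cv); (30,25,cv); (30,26,cv)


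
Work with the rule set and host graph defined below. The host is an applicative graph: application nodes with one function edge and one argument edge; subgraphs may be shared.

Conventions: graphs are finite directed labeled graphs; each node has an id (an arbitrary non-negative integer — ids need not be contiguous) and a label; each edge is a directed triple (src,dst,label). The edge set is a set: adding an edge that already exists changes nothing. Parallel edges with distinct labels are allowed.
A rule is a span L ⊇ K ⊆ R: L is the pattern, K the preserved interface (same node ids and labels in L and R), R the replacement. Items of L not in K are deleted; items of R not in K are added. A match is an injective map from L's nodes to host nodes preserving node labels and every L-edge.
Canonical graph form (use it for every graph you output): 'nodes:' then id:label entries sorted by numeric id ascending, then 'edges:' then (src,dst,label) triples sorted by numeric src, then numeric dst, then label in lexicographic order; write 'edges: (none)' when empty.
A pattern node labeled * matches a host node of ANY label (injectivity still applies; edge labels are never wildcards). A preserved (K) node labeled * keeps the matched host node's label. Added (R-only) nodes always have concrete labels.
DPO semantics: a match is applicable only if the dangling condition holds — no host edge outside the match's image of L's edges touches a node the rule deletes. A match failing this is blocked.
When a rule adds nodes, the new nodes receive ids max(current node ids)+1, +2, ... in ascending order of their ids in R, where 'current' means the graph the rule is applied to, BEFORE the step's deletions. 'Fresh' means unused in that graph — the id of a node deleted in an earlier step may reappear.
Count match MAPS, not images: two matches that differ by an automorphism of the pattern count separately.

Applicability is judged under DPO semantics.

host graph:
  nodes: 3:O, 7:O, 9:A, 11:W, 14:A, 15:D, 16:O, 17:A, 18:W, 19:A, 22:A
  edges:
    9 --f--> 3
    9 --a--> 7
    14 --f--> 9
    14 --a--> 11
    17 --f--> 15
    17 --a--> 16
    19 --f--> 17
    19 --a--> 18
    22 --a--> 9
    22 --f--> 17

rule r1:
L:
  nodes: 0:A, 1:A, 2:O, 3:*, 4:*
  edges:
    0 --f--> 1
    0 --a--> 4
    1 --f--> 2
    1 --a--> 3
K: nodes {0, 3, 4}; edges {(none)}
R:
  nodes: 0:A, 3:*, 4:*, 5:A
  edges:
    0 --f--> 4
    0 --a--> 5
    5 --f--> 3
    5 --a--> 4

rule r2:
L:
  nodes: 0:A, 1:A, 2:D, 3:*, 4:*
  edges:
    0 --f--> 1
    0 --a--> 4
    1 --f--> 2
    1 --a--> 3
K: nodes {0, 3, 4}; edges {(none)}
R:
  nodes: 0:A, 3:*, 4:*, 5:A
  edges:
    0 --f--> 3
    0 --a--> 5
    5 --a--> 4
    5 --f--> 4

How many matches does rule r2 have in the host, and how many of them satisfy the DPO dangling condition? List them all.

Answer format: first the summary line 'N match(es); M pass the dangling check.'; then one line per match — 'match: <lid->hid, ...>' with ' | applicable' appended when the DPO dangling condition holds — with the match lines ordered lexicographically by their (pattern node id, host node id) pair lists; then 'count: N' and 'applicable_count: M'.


2 match(es); 0 pass the dangling check.
match: 0->19, 1->17, 2->15, 3->16, 4->18
match: 0->22, 1->17, 2->15, 3->16, 4->9
count: 2
applicable_count: 0


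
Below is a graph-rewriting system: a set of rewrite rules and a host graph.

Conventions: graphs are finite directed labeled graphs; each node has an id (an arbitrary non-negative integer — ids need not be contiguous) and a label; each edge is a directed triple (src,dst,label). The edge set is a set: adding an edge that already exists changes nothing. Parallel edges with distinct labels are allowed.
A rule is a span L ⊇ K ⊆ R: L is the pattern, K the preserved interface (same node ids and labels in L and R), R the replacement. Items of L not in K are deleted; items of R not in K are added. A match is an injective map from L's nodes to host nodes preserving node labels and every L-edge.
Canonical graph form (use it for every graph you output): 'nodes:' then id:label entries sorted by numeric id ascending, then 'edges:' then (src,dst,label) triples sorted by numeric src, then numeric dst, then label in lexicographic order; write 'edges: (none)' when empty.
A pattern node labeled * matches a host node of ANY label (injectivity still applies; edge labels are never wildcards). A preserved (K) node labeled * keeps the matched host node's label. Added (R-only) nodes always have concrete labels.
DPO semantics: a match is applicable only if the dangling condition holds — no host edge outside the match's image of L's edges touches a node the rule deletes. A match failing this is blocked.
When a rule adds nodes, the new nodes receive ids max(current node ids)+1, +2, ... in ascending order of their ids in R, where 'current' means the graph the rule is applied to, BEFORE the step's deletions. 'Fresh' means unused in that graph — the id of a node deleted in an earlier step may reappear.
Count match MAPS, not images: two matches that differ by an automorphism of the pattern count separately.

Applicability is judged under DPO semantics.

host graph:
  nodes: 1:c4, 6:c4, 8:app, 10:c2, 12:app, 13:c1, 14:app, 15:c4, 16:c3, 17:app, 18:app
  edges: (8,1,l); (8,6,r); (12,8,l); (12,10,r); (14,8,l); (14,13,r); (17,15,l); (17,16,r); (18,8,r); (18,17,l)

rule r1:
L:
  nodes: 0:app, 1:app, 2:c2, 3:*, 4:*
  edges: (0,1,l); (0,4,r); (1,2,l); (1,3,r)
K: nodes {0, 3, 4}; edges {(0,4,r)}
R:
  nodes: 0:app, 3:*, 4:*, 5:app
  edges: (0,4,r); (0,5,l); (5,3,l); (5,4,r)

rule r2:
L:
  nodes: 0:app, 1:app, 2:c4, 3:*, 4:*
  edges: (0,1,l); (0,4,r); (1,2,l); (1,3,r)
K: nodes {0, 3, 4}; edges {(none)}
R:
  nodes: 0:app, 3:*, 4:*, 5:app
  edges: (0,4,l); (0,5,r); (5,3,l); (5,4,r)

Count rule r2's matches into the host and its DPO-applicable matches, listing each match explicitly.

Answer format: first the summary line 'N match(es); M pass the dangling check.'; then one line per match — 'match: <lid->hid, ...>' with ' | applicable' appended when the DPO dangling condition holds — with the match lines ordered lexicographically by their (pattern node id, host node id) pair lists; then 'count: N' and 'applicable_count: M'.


3 match(es); 1 pass the dangling check.
match: 0->12, 1->8, 2->1, 3->6, 4->10
match: 0->14, 1->8, 2->1, 3->6, 4->13
match: 0->18, 1->17, 2->15, 3->16, 4->8 | applicable
count: 3
applicable_count: 1


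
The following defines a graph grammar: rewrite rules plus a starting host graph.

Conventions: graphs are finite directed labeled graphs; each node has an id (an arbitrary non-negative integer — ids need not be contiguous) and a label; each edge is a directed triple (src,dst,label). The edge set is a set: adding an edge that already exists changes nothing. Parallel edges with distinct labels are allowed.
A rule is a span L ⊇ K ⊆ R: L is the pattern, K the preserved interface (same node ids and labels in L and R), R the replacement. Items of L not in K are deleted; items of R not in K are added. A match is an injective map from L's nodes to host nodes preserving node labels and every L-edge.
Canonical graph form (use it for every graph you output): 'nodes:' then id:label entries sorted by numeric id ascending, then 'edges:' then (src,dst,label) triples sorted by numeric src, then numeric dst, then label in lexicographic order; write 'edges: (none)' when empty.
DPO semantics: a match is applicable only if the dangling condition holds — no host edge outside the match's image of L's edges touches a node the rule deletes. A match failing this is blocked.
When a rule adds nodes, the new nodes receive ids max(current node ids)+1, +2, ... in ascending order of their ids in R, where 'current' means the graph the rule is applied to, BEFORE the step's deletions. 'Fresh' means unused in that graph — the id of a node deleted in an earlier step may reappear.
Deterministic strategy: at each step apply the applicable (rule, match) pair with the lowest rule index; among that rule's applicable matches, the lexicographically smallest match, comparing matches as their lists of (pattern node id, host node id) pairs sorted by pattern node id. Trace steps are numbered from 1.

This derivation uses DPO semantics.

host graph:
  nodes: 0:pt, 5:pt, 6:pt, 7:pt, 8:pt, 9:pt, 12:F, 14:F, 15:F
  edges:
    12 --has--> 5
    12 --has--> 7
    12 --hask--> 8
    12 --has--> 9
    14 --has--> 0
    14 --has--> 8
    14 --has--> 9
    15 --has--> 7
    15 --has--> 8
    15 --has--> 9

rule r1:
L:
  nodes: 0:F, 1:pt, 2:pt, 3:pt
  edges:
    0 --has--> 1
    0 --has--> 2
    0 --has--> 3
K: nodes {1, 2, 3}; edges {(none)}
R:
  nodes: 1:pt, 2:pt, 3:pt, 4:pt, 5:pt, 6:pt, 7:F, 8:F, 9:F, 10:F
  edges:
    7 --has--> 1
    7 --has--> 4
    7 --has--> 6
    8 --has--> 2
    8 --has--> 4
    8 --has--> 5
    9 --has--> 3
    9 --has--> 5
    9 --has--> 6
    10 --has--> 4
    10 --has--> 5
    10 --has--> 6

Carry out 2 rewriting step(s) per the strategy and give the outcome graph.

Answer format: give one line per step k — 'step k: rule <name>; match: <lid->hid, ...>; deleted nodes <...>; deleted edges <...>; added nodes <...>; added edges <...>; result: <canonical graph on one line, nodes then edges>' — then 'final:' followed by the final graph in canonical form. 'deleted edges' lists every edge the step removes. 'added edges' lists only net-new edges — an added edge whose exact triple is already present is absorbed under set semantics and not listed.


step 1: rule r1; match: 0->14, 1->0, 2->8, 3->9; deleted nodes 14; deleted edges (14,0,has); (14,8,has); (14,9,has); added nodes 16, 17, 18, 19, 20, 21, 22; added edges (19,0,has); (19,16,has); (19,18,has); (20,8,has); (20,16,has); (20,17,has); (21,9,has); (21,17,has); (21,18,has); (22,16,has); (22,17,has); (22,18,has); result: nodes: 0:pt, 5:pt, 6:pt, 7:pt, 8:pt, 9:pt, 12:F, 15:F, 16:pt, 17:pt, 18:pt, 19:F, 20:F, 21:F, 22:F edges: (12,5,has); (12,7,has); (12,8,hask); (12,9,has); (15,7,has); (15,8,has); (15,9,has); (19,0,has); (19,16,has); (19,18,has); (20,8,has); (20,16,has); (20,17,has); (21,9,has); (21,17,has); (21,18,has); (22,16,has); (22,17,has); (22,18,has)
step 2: rule r1; match: 0->15, 1->7, 2->8, 3->9; deleted nodes 15; deleted edges (15,7,has); (15,8,has); (15,9,has); added nodes 23, 24, 25, 26, 27, 28, 29; added edges (26,7,has); (26,23,has); (26,25,has); (27,8,has); (27,23,has); (27,24,has); (28,9,has); (28,24,has); (28,25,has); (29,23,has); (29,24,has); (29,25,has); result: nodes: 0:pt, 5:pt, 6:pt, 7:pt, 8:pt, 9:pt, 12:F, 16:pt, 17:pt, 18:pt, 19:F, 20:F, 21:F, 22:F, 23:pt, 24:pt, 25:pt, 26:F, 27:F, 28:F, 29:F edges: (12,5,has); (12,7,has); (12,8,hask); (12,9,has); (19,0,has); (19,16,has); (19,18,has); (20,8,has); (20,16,has); (20,17,has); (21,9,has); (21,17,has); (21,18,has); (22,16,has); (22,17,has); (22,18,has); (26,7,has); (26,23,has); (26,25,has); (27,8,has); (27,23,has); (27,24,has); (28,9,has); (28,24,has); (28,25,has); (29,23,has); (29,24,has); (29,25,has)
final:
nodes: 0:pt, 5:pt, 6:pt, 7:pt, 8:pt, 9:pt, 12:F, 16:pt, 17:pt, 18:pt, 19:F, 20:F, 21:F, 22:F, 23:pt, 24:pt, 25:pt, 26:F, 27:F, 28:F, 29:F
edges: (12,5,has); (12,7,has); (12,8,hask); (12,9,has); (19,0,has); (19,16,has); (19,18,has); (20,8,has); (20,16,has); (20,17,has); (21,9,has); (21,17,has); (21,18,has); (22,16,has); (22,17,has); (22,18,has); (26,7,has); (26,23,has); (26,25,has); (27,8,has); (27,23,has); (27,24,has); (28,9,has); (28,24,has); (28,25,has); (29,23,has); (29,24,has); (29,25,has)


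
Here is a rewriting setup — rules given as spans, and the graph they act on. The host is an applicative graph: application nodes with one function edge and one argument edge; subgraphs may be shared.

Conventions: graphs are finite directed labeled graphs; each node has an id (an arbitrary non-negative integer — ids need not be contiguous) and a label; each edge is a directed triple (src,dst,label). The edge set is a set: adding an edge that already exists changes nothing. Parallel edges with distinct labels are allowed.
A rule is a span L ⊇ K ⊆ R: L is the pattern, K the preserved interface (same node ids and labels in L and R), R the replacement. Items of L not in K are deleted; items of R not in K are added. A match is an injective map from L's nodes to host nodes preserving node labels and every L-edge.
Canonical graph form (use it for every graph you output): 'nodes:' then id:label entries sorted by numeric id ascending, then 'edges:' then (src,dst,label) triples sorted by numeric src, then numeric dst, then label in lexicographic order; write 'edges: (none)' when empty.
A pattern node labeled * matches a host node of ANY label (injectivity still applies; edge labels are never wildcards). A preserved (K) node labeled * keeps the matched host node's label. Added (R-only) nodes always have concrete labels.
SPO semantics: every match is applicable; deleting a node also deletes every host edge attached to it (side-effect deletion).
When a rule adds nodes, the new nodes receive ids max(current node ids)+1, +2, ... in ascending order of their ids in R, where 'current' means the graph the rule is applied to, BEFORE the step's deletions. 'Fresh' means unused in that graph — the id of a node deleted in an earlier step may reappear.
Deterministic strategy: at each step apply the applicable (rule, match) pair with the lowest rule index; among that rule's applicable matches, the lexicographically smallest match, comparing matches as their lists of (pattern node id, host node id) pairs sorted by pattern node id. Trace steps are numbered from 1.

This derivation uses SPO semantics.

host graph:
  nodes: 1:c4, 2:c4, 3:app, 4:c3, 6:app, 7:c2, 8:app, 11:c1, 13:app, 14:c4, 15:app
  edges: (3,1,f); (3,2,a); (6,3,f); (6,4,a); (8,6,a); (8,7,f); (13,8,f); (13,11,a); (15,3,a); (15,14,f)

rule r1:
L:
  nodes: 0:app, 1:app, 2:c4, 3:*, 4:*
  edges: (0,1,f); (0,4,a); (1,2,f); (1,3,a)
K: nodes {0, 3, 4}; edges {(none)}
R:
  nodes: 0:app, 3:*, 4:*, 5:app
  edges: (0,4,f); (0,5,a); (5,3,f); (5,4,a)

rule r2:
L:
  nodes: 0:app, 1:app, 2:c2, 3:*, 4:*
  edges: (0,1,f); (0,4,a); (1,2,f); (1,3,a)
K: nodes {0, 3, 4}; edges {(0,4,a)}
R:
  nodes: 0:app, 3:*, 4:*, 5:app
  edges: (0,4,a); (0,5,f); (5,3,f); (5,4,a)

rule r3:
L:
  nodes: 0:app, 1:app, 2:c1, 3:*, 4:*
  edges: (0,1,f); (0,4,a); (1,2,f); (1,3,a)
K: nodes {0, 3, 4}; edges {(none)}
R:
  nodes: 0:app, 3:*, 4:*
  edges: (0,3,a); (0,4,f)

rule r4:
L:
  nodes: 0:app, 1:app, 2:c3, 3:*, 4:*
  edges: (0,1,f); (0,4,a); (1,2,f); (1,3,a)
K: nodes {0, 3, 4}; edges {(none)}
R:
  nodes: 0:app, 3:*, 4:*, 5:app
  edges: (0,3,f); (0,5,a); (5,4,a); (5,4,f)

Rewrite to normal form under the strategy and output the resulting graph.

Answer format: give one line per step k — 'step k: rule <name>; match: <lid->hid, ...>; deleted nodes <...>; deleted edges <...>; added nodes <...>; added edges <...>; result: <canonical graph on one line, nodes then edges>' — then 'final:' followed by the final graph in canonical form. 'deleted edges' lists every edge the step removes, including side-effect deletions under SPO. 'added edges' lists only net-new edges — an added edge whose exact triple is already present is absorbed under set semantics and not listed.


step 1: rule r1; match: 0->6, 1->3, 2->1, 3->2, 4->4; deleted nodes 1, 3; deleted edges (3,1,f); (3,2,a); (6,3,f); (6,4,a); (15,3,a); added nodes 16; added edges (6,4,f); (6,16,a); (16,2,f); (16,4,a); result: nodes: 2:c4, 4:c3, 6:app, 7:c2, 8:app, 11:c1, 13:app, 14:c4, 15:app, 16:app edges: (6,4,f); (6,16,a); (8,6,a); (8,7,f); (13,8,f); (13,11,a); (15,14,f); (16,2,f); (16,4,a)
step 2: rule r2; match: 0->13, 1->8, 2->7, 3->6, 4->11; deleted nodes 7, 8; deleted edges (8,6,a); (8,7,f); (13,8,f); added nodes 17; added edges (13,17,f); (17,6,f); (17,11,a); result: nodes: 2:c4, 4:c3, 6:app, 11:c1, 13:app, 14:c4, 15:app, 16:app, 17:app edges: (6,4,f); (6,16,a); (13,11,a); (13,17,f); (15,14,f); (16,2,f); (16,4,a); (17,6,f); (17,11,a)
step 3: rule r4; match: 0->17, 1->6, 2->4, 3->16, 4->11; deleted nodes 4, 6; deleted edges (6,4,f); (6,16,a); (16,4,a); (17,6,f); (17,11,a); added nodes 18; added edges (17,16,f); (17,18,a); (18,11,a); (18,11,f); result: nodes: 2:c4, 11:c1, 13:app, 14:c4, 15:app, 16:app, 17:app, 18:app edges: (13,11,a); (13,17,f); (15,14,f); (16,2,f); (17,16,f); (17,18,a); (18,11,a); (18,11,f)
final:
nodes: 2:c4, 11:c1, 13:app, 14:c4, 15:app, 16:app, 17:app, 18:app
edges: (13,11,a); (13,17,f); (15,14,f); (16,2,f); (17,16,f); (17,18,a); (18,11,a); (18,11,f)
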